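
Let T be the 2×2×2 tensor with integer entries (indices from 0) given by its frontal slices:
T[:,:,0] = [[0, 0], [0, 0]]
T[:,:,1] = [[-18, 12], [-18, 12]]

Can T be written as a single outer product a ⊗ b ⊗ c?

Yes

The mode-1 fibre T[:,0,1] = [-18, -18] gives a = (1, 1) (primitive direction); the mode-2 fibre T[0,:,1] = [-18, 12] gives b = (3, -2); then c[k] = T[0,0,k] / (a[0]·b[0]) = [0, -18] / 3 = (0, -6).
Expanding (1, 1) ⊗ (3, -2) ⊗ (0, -6) reproduces all 8 entries of T, so T = (1, 1) ⊗ (3, -2) ⊗ (0, -6) and rank(T) ≤ 1.
Equivalently every frontal slice T[:,:,k] is c[k] times the rank-1 matrix (1, 1) ⊗ (3, -2). So T has rank 1 (it is nonzero).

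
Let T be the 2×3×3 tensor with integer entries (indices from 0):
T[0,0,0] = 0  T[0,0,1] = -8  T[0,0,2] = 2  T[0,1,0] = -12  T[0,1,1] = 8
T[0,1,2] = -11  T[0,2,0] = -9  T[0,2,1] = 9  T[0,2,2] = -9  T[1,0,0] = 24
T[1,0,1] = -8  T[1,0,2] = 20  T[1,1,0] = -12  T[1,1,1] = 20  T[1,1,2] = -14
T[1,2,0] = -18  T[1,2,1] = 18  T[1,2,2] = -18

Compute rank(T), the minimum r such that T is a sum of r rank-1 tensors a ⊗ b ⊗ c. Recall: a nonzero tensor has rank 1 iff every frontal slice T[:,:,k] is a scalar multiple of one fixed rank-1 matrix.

2

Lower bound: in the mode-1 unfolding of T (rows indexed by i, columns by (j,k)) the 2×2 minor on rows i ∈ {0, 1}, columns (j,k) ∈ {(0,0), (0,1)} is det [[0, -8], [24, -8]] = 192 ≠ 0, so that unfolding has rank ≥ 2 and hence rank(T) ≥ 2 (CP rank is at least every unfolding rank, though it can be larger).
Upper bound: with S_k = T[:,:,k], the two rank-1 terms a₁b₁ᵀ, a₂b₂ᵀ are the rank-1 members of the pencil x·S₀ + y·S₁.
The 2×2 minor of x·S₀ + y·S₁ on rows {0,1}, columns {0,1} is 288·x² − 192·xy − 96·y² = 96·(x − y)(3·x + y), vanishing at (x:y) = (1:1) and (1:-3).
M₁ = S₀ + S₁ = [[-8, -4, 0], [16, 8, 0]] = (-4)·[1, -2][2, 1, 0]ᵀ and M₂ = S₀ − 3·S₁ = [[24, -36, -36], [48, -72, -72]] = 12·[1, 2][2, -3, -3]ᵀ, so take a₁ = [1, -2], b₁ = [2, 1, 0], a₂ = [1, 2], b₂ = [2, -3, -3].
Each slice is an integer combination of E₁ = a₁b₁ᵀ and E₂ = a₂b₂ᵀ: S₀ = −3·E₁ + 3·E₂, S₁ = −E₁ − 3·E₂, S₂ = −2·E₁ + 3·E₂; reading off coefficients, c₁ = [-3, -1, -2] and c₂ = [3, -3, 3].
Hence T = [1, -2] ⊗ [2, 1, 0] ⊗ [-3, -1, -2] + [1, 2] ⊗ [2, -3, -3] ⊗ [3, -3, 3], so rank(T) ≤ 2.
These bounds meet, so rank(T) = 2.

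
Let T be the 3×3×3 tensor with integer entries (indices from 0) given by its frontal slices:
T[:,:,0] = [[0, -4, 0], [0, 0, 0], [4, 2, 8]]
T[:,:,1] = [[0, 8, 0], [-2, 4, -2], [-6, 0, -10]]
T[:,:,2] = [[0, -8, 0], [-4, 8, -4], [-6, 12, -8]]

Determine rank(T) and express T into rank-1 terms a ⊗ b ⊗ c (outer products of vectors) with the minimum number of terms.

rank(T) = 3

Lower bound: in the mode-1 unfolding of T (rows indexed by i, columns by (j,k)) the 3×3 minor on rows i ∈ {0, 1, 2}, columns (j,k) ∈ {(0,0), (0,1), (1,0)} is det [[0, 0, -4], [0, -2, 0], [4, -6, 2]] = -32 ≠ 0, so that unfolding has rank ≥ 3 and hence rank(T) ≥ 3 (CP rank is at least every unfolding rank, though it can be larger).
Upper bound: T is a sum of 3 rank-1 terms, T = [0, 0, 1] ⊗ [1, 0, 2] ⊗ [4, -4, -2] + [0, 1, 1] ⊗ [1, -2, 1] ⊗ [0, -2, -4] + [2, 0, -1] ⊗ [0, 1, 0] ⊗ [-2, 4, -4] (one valid choice — decompositions are not unique — normalised so each a, b is primitive with positive first nonzero entry; check it by expanding all entries), so rank(T) ≤ 3.
These bounds meet, so rank(T) = 3.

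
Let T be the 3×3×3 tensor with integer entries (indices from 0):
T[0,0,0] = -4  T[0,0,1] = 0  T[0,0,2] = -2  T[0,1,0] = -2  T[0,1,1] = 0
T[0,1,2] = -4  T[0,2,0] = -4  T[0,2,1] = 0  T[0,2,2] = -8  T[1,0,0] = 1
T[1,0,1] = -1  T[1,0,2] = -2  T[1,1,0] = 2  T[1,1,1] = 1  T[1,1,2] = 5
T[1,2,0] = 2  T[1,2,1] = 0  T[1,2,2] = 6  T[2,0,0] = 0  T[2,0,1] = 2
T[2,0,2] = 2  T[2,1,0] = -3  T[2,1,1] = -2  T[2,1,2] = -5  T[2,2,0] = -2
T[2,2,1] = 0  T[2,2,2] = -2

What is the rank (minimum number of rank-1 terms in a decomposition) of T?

3

Lower bound: in the mode-3 unfolding of T (rows indexed by k, columns by (i,j)) the 3×3 minor on rows k ∈ {0, 1, 2}, columns (i,j) ∈ {(0,0), (0,1), (1,0)} is det [[-4, -2, 1], [0, 0, -1], [-2, -4, -2]] = 12 ≠ 0, so that unfolding has rank ≥ 3 and hence rank(T) ≥ 3 (CP rank is at least every unfolding rank, though it can be larger).
Upper bound: T is a sum of 3 rank-1 terms, T = (0, 1, -2) ⊗ (1, -1, 0) ⊗ (-1, -1, -2) + (1, -1, 0) ⊗ (1, -1, -2) ⊗ (0, 0, 2) + (2, -1, 1) ⊗ (2, 1, 2) ⊗ (-1, 0, -1) (written with every a and b primitive with positive leading entry and the scale carried by c; CP decompositions are not unique, and this one is verified by expanding entrywise), so rank(T) ≤ 3.
These bounds meet, so rank(T) = 3.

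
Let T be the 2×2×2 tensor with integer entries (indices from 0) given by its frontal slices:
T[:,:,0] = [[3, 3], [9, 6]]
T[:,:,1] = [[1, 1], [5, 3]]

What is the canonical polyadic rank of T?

Lower bound: the mode-3 unfolding of T (rows indexed by k, columns by (i,j) = (0,0), (0,1), (1,0), (1,1)) is [[3, 3, 9, 6], [1, 1, 5, 3]].
There the 2×2 minor on rows k ∈ {0, 1}, columns (i,j) ∈ {(0,0), (1,0)} is det [[3, 9], [1, 5]] = 6 ≠ 0, so this unfolding has rank ≥ 2; CP rank is at least every unfolding rank, so rank(T) ≥ 2. (Flattening ranks never certify an upper bound on CP rank; for that we must actually write T with 2 rank-1 terms.)
Upper bound — finding two terms. Write S_k = T[:,:,k] for the frontal slices: S₀ = [[3, 3], [9, 6]], S₁ = [[1, 1], [5, 3]].
If T = a₁ (x) b₁ (x) c₁ + a₂ (x) b₂ (x) c₂ then each S_k = c₁[k]·a₁b₁ᵀ + c₂[k]·a₂b₂ᵀ. S₀ and S₁ are linearly independent, so a₁b₁ᵀ and a₂b₂ᵀ must span the same plane of matrices: they are the rank-1 matrices of the form x·S₀ + y·S₁.
det(x·S₀ + y·S₁) is −9·x² − 9·xy − 2·y² = −(3·x + 2·y)(3·x + y), vanishing at (x:y) = (2:-3) and (1:-3).
M₁ = 2·S₀ − 3·S₁ = [[3, 3], [3, 3]] = 3·[1, 1][1, 1]ᵀ and M₂ = S₀ − 3·S₁ = [[0, 0], [-6, -3]] = (-3)·[0, 1][2, 1]ᵀ, so take a₁ = [1, 1], b₁ = [1, 1], a₂ = [0, 1], b₂ = [2, 1].
Each slice is an integer combination of E₁ = a₁b₁ᵀ and E₂ = a₂b₂ᵀ: S₀ = 3·E₁ + 3·E₂, S₁ = E₁ + 2·E₂; reading off coefficients, c₁ = [3, 1] and c₂ = [3, 2].
Hence T = [1, 1] (x) [1, 1] (x) [3, 1] + [0, 1] (x) [2, 1] (x) [3, 2], so rank(T) ≤ 2.
These bounds meet, so rank(T) = 2.

2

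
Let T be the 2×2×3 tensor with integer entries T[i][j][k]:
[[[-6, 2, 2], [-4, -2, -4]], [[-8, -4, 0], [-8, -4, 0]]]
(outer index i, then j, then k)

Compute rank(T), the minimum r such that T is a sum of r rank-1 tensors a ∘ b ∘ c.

3

Lower bound: in the mode-3 unfolding of T (rows indexed by k, columns by (i,j)) the 3×3 minor on rows k ∈ {0, 1, 2}, columns (i,j) ∈ {(0,0), (0,1), (1,0)} is det [[-6, -4, -8], [2, -2, -4], [2, -4, 0]] = 160 ≠ 0, so that unfolding has rank ≥ 3 and hence rank(T) ≥ 3 (CP rank is at least every unfolding rank, though it can be larger).
Upper bound: T is a sum of 3 rank-1 terms, T = (1, 0) ∘ (0, 1) ∘ (-2, 4, -2) + (1, 0) ∘ (1, -1) ∘ (-2, 4, 2) + (1, 2) ∘ (1, 1) ∘ (-4, -2, 0) (written with every a and b primitive with positive leading entry and the scale carried by c; CP decompositions are not unique, and this one is verified by expanding entrywise), so rank(T) ≤ 3.
These bounds meet, so rank(T) = 3.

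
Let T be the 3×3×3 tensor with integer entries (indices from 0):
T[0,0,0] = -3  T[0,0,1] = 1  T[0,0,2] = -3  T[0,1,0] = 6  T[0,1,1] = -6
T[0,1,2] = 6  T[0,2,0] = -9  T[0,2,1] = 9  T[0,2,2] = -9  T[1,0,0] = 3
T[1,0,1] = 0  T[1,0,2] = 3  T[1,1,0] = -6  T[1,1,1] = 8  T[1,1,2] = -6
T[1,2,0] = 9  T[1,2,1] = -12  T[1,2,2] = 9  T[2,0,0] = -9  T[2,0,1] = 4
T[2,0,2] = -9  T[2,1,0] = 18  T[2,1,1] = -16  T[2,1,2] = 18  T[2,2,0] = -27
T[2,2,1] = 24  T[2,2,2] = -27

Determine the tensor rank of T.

2

Lower bound: the mode-3 unfolding of T (rows indexed by k, columns by (i,j) = (0,0), (0,1), (0,2), (1,0), (1,1), (1,2), (2,0), (2,1), (2,2)) is [[-3, 6, -9, 3, -6, 9, -9, 18, -27], [1, -6, 9, 0, 8, -12, 4, -16, 24], [-3, 6, -9, 3, -6, 9, -9, 18, -27]].
There the 2×2 minor on rows k ∈ {0, 1}, columns (i,j) ∈ {(0,0), (0,1)} is det [[-3, 6], [1, -6]] = 12 ≠ 0, so this unfolding has rank ≥ 2; CP rank is at least every unfolding rank, so rank(T) ≥ 2. (This is only a lower bound: in general the CP rank may exceed every unfolding rank, so we still need to exhibit 2 rank-1 terms summing to T.)
Upper bound — finding two terms. Write S_k = T[:,:,k] for the frontal slices: S₀ = [[-3, 6, -9], [3, -6, 9], [-9, 18, -27]], S₁ = [[1, -6, 9], [0, 8, -12], [4, -16, 24]], S₂ = [[-3, 6, -9], [3, -6, 9], [-9, 18, -27]].
If T = a₁ ⊗ b₁ ⊗ c₁ + a₂ ⊗ b₂ ⊗ c₂ then each S_k = c₁[k]·a₁b₁ᵀ + c₂[k]·a₂b₂ᵀ. S₀ and S₁ are linearly independent, so a₁b₁ᵀ and a₂b₂ᵀ must span the same plane of matrices: they are the rank-1 matrices of the form x·S₀ + y·S₁.
The 2×2 minor of x·S₀ + y·S₁ on rows {0,1}, columns {0,1} is −12·xy + 8·y² = (-4)·(3·x − 2·y)(y), vanishing at (x:y) = (2:3) and (1:0).
M₁ = 2·S₀ + 3·S₁ = [[-3, -6, 9], [6, 12, -18], [-6, -12, 18]] = (-3)·[1, -2, 2][1, 2, -3]ᵀ and M₂ = S₀ = [[-3, 6, -9], [3, -6, 9], [-9, 18, -27]] = (-3)·[1, -1, 3][1, -2, 3]ᵀ, so take a₁ = [1, -2, 2], b₁ = [1, 2, -3], a₂ = [1, -1, 3], b₂ = [1, -2, 3].
Each slice is an integer combination of E₁ = a₁b₁ᵀ and E₂ = a₂b₂ᵀ: S₀ = −3·E₂, S₁ = −E₁ + 2·E₂, S₂ = −3·E₂; reading off coefficients, c₁ = [0, -1, 0] and c₂ = [-3, 2, -3].
Hence T = [1, -2, 2] ⊗ [1, 2, -3] ⊗ [0, -1, 0] + [1, -1, 3] ⊗ [1, -2, 3] ⊗ [-3, 2, -3], so rank(T) ≤ 2.
These bounds meet, so rank(T) = 2.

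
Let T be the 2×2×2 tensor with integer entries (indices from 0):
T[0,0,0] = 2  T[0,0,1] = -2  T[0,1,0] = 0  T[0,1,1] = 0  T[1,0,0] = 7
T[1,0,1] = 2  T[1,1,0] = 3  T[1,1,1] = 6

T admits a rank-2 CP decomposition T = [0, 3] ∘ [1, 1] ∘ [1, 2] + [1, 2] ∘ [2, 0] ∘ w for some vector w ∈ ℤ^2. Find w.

Subtract the known terms from T to get the rank-1 residual R = [1, 2] ∘ [2, 0] ∘ w, so R[i,j,k] = a[i]·b[j]·w[k]. Pick indices with nonzero a[0]·b[0] = (1)·(2) = 2. Only the fibre through (0,0,·) is needed: R[0,0,:] = T[0,0,:] − Σₗ aₗ[0]bₗ[0]cₗ = [2, -2] − (0)·(1)·[1, 2] = [2, -2]. Then w[k] = R[0,0,k] / 2 for each k, giving w = [2, -2] / 2 = [1, -1].

w = [1, -1]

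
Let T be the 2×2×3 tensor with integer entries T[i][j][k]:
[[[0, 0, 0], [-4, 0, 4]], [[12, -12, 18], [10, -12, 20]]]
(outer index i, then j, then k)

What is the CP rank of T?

Lower bound: the mode-1 unfolding of T (rows indexed by i, columns by (j,k) = (0,0), (0,1), (0,2), (1,0), (1,1), (1,2)) is [[0, 0, 0, -4, 0, 4], [12, -12, 18, 10, -12, 20]].
There the 2×2 minor on rows i ∈ {0, 1}, columns (j,k) ∈ {(0,0), (1,0)} is det [[0, -4], [12, 10]] = 48 ≠ 0, so this unfolding has rank ≥ 2; CP rank is at least every unfolding rank, so rank(T) ≥ 2. (Unfolding ranks only ever bound the CP rank from below — rank(T) can be strictly larger than all of them — so the matching upper bound has to come from an explicit 2-term decomposition.)
Upper bound — finding two terms. Write S_k = T[:,:,k] for the frontal slices: S₀ = [[0, -4], [12, 10]], S₁ = [[0, 0], [-12, -12]], S₂ = [[0, 4], [18, 20]].
If T = a₁ (x) b₁ (x) c₁ + a₂ (x) b₂ (x) c₂ then each S_k = c₁[k]·a₁b₁ᵀ + c₂[k]·a₂b₂ᵀ. S₀ and S₁ are linearly independent, so a₁b₁ᵀ and a₂b₂ᵀ must span the same plane of matrices: they are the rank-1 matrices of the form x·S₀ + y·S₁.
det(x·S₀ + y·S₁) is 48·x² − 48·xy = 48·(x − y)(x), vanishing at (x:y) = (1:1) and (0:1).
M₁ = S₀ + S₁ = [[0, -4], [0, -2]] = (-2)·(2, 1)(0, 1)ᵀ and M₂ = S₁ = [[0, 0], [-12, -12]] = (-12)·(0, 1)(1, 1)ᵀ, so take a₁ = (2, 1), b₁ = (0, 1), a₂ = (0, 1), b₂ = (1, 1).
Each slice is an integer combination of E₁ = a₁b₁ᵀ and E₂ = a₂b₂ᵀ: S₀ = −2·E₁ + 12·E₂, S₁ = −12·E₂, S₂ = 2·E₁ + 18·E₂; reading off coefficients, c₁ = (-2, 0, 2) and c₂ = (12, -12, 18).
Hence T = (2, 1) (x) (0, 1) (x) (-2, 0, 2) + (0, 1) (x) (1, 1) (x) (12, -12, 18), so rank(T) ≤ 2.
These bounds meet, so rank(T) = 2.
Check entry T[1,0,1] = -12: (1)·(0)·(0) + (1)·(1)·(-12) = -12.

2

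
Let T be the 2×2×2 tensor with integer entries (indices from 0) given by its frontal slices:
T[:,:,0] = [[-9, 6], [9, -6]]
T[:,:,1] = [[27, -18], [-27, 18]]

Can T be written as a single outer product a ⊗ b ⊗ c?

If T = a ⊗ b ⊗ c then every fibre of T is a multiple of the corresponding factor, so read the factors off the fibres through the nonzero entry T[0,0,0] = -9.
The mode-1 fibre T[:,0,0] = [-9, 9] gives a = [1, -1] (primitive direction); the mode-2 fibre T[0,:,0] = [-9, 6] gives b = [3, -2]; then c[k] = T[0,0,k] / (a[0]·b[0]) = [-9, 27] / 3 = [-3, 9].
Expanding [1, -1] ⊗ [3, -2] ⊗ [-3, 9] reproduces all 8 entries of T, so T = [1, -1] ⊗ [3, -2] ⊗ [-3, 9] and rank(T) ≤ 1.
Equivalently every frontal slice T[:,:,k] is c[k] times the rank-1 matrix [1, -1] ⊗ [3, -2]. So T has rank 1 (it is nonzero).

Yes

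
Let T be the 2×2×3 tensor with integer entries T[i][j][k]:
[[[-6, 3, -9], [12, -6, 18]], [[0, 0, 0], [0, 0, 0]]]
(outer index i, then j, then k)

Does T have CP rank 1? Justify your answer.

Yes

If T = a ∘ b ∘ c then every fibre of T is a multiple of the corresponding factor, so read the factors off the fibres through the nonzero entry T[0,0,0] = -6.
The mode-1 fibre T[:,0,0] = [-6, 0] gives a = [1, 0] (primitive direction); the mode-2 fibre T[0,:,0] = [-6, 12] gives b = [1, -2]; then c[k] = T[0,0,k] / (a[0]·b[0]) = [-6, 3, -9] / 1 = [-6, 3, -9].
Expanding [1, 0] ∘ [1, -2] ∘ [-6, 3, -9] reproduces all 12 entries of T, so T = [1, 0] ∘ [1, -2] ∘ [-6, 3, -9] and rank(T) ≤ 1.
Equivalently every frontal slice T[:,:,k] is c[k] times the rank-1 matrix [1, 0] ∘ [1, -2]. So T has rank 1 (it is nonzero).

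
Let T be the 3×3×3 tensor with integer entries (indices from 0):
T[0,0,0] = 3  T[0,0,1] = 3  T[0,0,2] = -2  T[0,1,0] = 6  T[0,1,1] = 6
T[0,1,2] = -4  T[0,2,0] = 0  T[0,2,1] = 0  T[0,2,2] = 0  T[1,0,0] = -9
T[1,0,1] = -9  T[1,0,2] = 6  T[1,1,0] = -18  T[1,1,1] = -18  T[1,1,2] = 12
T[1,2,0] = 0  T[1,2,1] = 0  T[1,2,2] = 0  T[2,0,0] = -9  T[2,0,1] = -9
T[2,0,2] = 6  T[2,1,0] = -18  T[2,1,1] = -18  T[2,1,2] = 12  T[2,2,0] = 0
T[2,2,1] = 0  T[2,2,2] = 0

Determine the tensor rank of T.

1

Lower bound: T ≠ 0 (e.g. T[0,0,0] = 3), so rank(T) ≥ 1.
Upper bound: the mode-1 fibre T[:,0,0] = [3, -9, -9] gives a = [1, -3, -3] (primitive direction); the mode-2 fibre T[0,:,0] = [3, 6, 0] gives b = [1, 2, 0]; then c[k] = T[0,0,k] / (a[0]·b[0]) = [3, 3, -2] / 1 = [3, 3, -2].
Expanding [1, -3, -3] ⊗ [1, 2, 0] ⊗ [3, 3, -2] reproduces all 27 entries of T, so T = [1, -3, -3] ⊗ [1, 2, 0] ⊗ [3, 3, -2] and rank(T) ≤ 1.
These bounds meet, so rank(T) = 1.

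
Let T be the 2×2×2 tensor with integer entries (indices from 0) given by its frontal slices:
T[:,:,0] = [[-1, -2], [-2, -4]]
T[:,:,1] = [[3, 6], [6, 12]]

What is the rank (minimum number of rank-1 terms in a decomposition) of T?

1

Lower bound: T ≠ 0 (e.g. T[0,0,0] = -1), so rank(T) ≥ 1.
Upper bound: if T = a ⊗ b ⊗ c then every fibre of T is a multiple of the corresponding factor, so read the factors off the fibres through the nonzero entry T[0,0,0] = -1.
The mode-1 fibre T[:,0,0] = [-1, -2] gives a = [1, 2] (primitive direction); the mode-2 fibre T[0,:,0] = [-1, -2] gives b = [1, 2]; then c[k] = T[0,0,k] / (a[0]·b[0]) = [-1, 3] / 1 = [-1, 3].
Expanding [1, 2] ⊗ [1, 2] ⊗ [-1, 3] reproduces all 8 entries of T, so T = [1, 2] ⊗ [1, 2] ⊗ [-1, 3] and rank(T) ≤ 1.
These bounds meet, so rank(T) = 1.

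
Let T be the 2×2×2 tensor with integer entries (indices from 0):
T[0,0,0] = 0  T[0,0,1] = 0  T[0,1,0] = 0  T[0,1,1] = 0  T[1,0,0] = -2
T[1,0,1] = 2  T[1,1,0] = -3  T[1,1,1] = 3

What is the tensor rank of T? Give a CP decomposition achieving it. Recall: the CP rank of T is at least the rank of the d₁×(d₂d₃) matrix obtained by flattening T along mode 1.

Lower bound: T ≠ 0 (e.g. T[1,0,0] = -2), so rank(T) ≥ 1.
Upper bound: if T = a ⊗ b ⊗ c then every fibre of T is a multiple of the corresponding factor, so read the factors off the fibres through the nonzero entry T[1,0,0] = -2.
The mode-1 fibre T[:,0,0] = [0, -2] gives a = [0, 1] (primitive direction); the mode-2 fibre T[1,:,0] = [-2, -3] gives b = [2, 3]; then c[k] = T[1,0,k] / (a[1]·b[0]) = [-2, 2] / 2 = [-1, 1].
Expanding [0, 1] ⊗ [2, 3] ⊗ [-1, 1] reproduces all 8 entries of T, so T = [0, 1] ⊗ [2, 3] ⊗ [-1, 1] and rank(T) ≤ 1.
These bounds meet, so rank(T) = 1.

rank(T) = 1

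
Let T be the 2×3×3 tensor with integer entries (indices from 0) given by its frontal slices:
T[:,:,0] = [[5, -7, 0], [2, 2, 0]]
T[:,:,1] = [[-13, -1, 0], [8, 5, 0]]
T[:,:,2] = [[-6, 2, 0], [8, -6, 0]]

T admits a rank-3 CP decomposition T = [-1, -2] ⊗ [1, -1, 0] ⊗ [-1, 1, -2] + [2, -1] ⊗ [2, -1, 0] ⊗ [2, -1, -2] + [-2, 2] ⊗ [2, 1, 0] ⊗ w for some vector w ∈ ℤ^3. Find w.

Subtract the known terms from T to get the rank-1 residual R = [-2, 2] ⊗ [2, 1, 0] ⊗ w, so R[i,j,k] = a[i]·b[j]·w[k]. Pick indices with nonzero a[0]·b[0] = (-2)·(2) = -4. Only the fibre through (0,0,·) is needed: R[0,0,:] = T[0,0,:] − Σₗ aₗ[0]bₗ[0]cₗ = [5, -13, -6] − (-1)·(1)·[-1, 1, -2] − (2)·(2)·[2, -1, -2] = [-4, -8, 0]. Then w[k] = R[0,0,k] / -4 for each k, giving w = [-4, -8, 0] / -4 = [1, 2, 0].

w = [1, 2, 0]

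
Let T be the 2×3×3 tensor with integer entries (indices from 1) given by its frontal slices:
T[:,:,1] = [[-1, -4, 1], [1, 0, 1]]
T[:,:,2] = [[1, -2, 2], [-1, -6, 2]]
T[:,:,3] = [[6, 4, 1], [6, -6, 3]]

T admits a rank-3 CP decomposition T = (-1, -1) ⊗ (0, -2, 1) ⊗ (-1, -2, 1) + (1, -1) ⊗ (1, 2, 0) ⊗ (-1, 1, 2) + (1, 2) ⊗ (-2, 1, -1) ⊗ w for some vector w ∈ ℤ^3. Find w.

w = (0, 0, -2)

Subtract the known terms from T to get the rank-1 residual R = (1, 2) ⊗ (-2, 1, -1) ⊗ w, so R[i,j,k] = a[i]·b[j]·w[k]. Pick indices with nonzero a[1]·b[1] = (1)·(-2) = -2. Only the fibre through (1,1,·) is needed: R[1,1,:] = T[1,1,:] − Σₗ aₗ[1]bₗ[1]cₗ = [-1, 1, 6] − (-1)·(0)·(-1, -2, 1) − (1)·(1)·(-1, 1, 2) = [0, 0, 4]. Then w[k] = R[1,1,k] / -2 for each k, giving w = [0, 0, 4] / -2 = (0, 0, -2).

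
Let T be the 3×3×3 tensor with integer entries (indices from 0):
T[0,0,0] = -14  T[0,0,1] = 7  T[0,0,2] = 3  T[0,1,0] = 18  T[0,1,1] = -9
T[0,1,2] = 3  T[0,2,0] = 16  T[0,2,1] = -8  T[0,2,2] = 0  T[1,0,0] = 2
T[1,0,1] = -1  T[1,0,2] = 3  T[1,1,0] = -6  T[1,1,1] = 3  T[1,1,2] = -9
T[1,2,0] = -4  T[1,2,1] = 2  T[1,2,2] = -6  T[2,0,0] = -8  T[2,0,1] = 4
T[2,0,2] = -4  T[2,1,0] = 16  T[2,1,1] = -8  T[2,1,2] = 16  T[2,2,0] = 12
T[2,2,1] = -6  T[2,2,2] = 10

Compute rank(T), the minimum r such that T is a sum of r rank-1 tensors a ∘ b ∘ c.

Lower bound: the mode-1 unfolding of T (rows indexed by i, columns by (j,k) = (0,0), (0,1), (0,2), (1,0), (1,1), (1,2), (2,0), (2,1), (2,2)) is [[-14, 7, 3, 18, -9, 3, 16, -8, 0], [2, -1, 3, -6, 3, -9, -4, 2, -6], [-8, 4, -4, 16, -8, 16, 12, -6, 10]].
There the 2×2 minor on rows i ∈ {0, 1}, columns (j,k) ∈ {(0,0), (0,2)} is det [[-14, 3], [2, 3]] = -48 ≠ 0, so this unfolding has rank ≥ 2; CP rank is at least every unfolding rank, so rank(T) ≥ 2. (This is only a lower bound: in general the CP rank may exceed every unfolding rank, so we still need to exhibit 2 rank-1 terms summing to T.)
Upper bound — finding two terms. Write S_k = T[:,:,k] for the frontal slices: S₀ = [[-14, 18, 16], [2, -6, -4], [-8, 16, 12]], S₁ = [[7, -9, -8], [-1, 3, 2], [4, -8, -6]], S₂ = [[3, 3, 0], [3, -9, -6], [-4, 16, 10]].
If T = a₁ ∘ b₁ ∘ c₁ + a₂ ∘ b₂ ∘ c₂ then each S_k = c₁[k]·a₁b₁ᵀ + c₂[k]·a₂b₂ᵀ. S₀ and S₂ are linearly independent, so a₁b₁ᵀ and a₂b₂ᵀ must span the same plane of matrices: they are the rank-1 matrices of the form x·S₀ + y·S₂.
The 2×2 minor of x·S₀ + y·S₂ on rows {0,1}, columns {0,1} is 48·x² + 48·xy − 36·y² = 12·(2·x + 3·y)(2·x − y), vanishing at (x:y) = (3:-2) and (1:2).
M₁ = 3·S₀ − 2·S₂ = [[-48, 48, 48], [0, 0, 0], [-16, 16, 16]] = (-16)·[3, 0, 1][1, -1, -1]ᵀ and M₂ = S₀ + 2·S₂ = [[-8, 24, 16], [8, -24, -16], [-16, 48, 32]] = (-8)·[1, -1, 2][1, -3, -2]ᵀ, so take a₁ = [3, 0, 1], b₁ = [1, -1, -1], a₂ = [1, -1, 2], b₂ = [1, -3, -2].
Each slice is an integer combination of E₁ = a₁b₁ᵀ and E₂ = a₂b₂ᵀ: S₀ = −4·E₁ − 2·E₂, S₁ = 2·E₁ + E₂, S₂ = 2·E₁ − 3·E₂; reading off coefficients, c₁ = [-4, 2, 2] and c₂ = [-2, 1, -3].
Hence T = [3, 0, 1] ∘ [1, -1, -1] ∘ [-4, 2, 2] + [1, -1, 2] ∘ [1, -3, -2] ∘ [-2, 1, -3], so rank(T) ≤ 2.
These bounds meet, so rank(T) = 2.

2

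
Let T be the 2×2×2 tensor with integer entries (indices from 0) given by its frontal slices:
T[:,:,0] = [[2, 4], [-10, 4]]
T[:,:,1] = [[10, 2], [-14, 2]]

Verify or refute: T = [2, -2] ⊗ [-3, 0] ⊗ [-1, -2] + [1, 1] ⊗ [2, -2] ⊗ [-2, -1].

Reconstruct entrywise from the claimed factors. For example, T[1,1,1] = 2 and Σₗ aₗ[1]bₗ[1]cₗ[1] = (-2)·(0)·(-2) + (1)·(-2)·(-1) = 2; checking all 8 entries, every one matches. The claim holds.

Yes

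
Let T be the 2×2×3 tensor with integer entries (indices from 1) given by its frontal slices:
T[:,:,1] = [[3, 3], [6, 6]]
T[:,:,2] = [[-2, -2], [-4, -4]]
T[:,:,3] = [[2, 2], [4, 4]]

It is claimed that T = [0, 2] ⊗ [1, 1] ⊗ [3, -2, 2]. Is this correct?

No

Reconstruct entry (1,1,1) from the claimed factors: Σₗ aₗ[1]bₗ[1]cₗ[1] = (0)·(1)·(3) = 0, but T[1,1,1] = 3. The claim is false.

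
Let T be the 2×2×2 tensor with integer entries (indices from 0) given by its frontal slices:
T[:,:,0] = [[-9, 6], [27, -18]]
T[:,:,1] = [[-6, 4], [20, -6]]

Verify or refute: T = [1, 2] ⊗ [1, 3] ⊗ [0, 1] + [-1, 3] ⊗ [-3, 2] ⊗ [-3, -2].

No

Reconstruct entry (0,0,1) from the claimed factors: Σₗ aₗ[0]bₗ[0]cₗ[1] = (1)·(1)·(1) + (-1)·(-3)·(-2) = -5, but T[0,0,1] = -6. The claim is false.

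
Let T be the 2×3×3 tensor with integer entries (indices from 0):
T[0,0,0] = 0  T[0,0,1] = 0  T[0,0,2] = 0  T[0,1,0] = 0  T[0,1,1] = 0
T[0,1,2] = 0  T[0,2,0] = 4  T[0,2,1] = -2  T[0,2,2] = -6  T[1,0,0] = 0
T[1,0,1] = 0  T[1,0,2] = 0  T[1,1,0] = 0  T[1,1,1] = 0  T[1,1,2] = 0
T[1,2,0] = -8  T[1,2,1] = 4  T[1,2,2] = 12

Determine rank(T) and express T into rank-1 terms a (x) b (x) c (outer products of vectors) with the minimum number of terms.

Lower bound: T ≠ 0 (e.g. T[0,2,0] = 4), so rank(T) ≥ 1.
Upper bound: if T = a (x) b (x) c then every fibre of T is a multiple of the corresponding factor, so read the factors off the fibres through the nonzero entry T[0,2,0] = 4.
The mode-1 fibre T[:,2,0] = [4, -8] gives a = [1, -2] (primitive direction); the mode-2 fibre T[0,:,0] = [0, 0, 4] gives b = [0, 0, 1]; then c[k] = T[0,2,k] / (a[0]·b[2]) = [4, -2, -6] / 1 = [4, -2, -6].
Expanding [1, -2] (x) [0, 0, 1] (x) [4, -2, -6] reproduces all 18 entries of T, so T = [1, -2] (x) [0, 0, 1] (x) [4, -2, -6] and rank(T) ≤ 1.
These bounds meet, so rank(T) = 1.

rank(T) = 1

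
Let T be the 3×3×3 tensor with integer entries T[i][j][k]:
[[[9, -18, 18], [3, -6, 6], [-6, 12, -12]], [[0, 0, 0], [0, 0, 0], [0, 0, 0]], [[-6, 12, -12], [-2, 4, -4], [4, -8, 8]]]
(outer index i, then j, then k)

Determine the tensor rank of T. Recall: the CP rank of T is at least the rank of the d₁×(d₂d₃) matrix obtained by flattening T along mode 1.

1

Lower bound: T ≠ 0 (e.g. T[0,0,0] = 9), so rank(T) ≥ 1.
Upper bound: if T = a ⊗ b ⊗ c then every fibre of T is a multiple of the corresponding factor, so read the factors off the fibres through the nonzero entry T[0,0,0] = 9.
The mode-1 fibre T[:,0,0] = [9, 0, -6] gives a = (3, 0, -2) (primitive direction); the mode-2 fibre T[0,:,0] = [9, 3, -6] gives b = (3, 1, -2); then c[k] = T[0,0,k] / (a[0]·b[0]) = [9, -18, 18] / 9 = (1, -2, 2).
Expanding (3, 0, -2) ⊗ (3, 1, -2) ⊗ (1, -2, 2) reproduces all 27 entries of T, so T = (3, 0, -2) ⊗ (3, 1, -2) ⊗ (1, -2, 2) and rank(T) ≤ 1.
These bounds meet, so rank(T) = 1.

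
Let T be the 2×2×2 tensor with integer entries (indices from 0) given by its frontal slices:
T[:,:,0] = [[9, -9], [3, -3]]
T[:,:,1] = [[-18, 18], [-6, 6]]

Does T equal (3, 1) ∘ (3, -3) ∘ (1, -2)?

Reconstruct entrywise from the claimed factors. For example, T[0,0,1] = -18 and Σₗ aₗ[0]bₗ[0]cₗ[1] = (3)·(3)·(-2) = -18; checking all 8 entries, every one matches. The claim holds.

Yes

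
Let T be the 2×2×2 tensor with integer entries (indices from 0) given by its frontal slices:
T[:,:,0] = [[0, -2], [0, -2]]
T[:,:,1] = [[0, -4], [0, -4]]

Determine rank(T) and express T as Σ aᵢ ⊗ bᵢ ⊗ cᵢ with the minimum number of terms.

rank(T) = 1

Lower bound: T ≠ 0 (e.g. T[0,1,0] = -2), so rank(T) ≥ 1.
Upper bound: if T = a ⊗ b ⊗ c then every fibre of T is a multiple of the corresponding factor, so read the factors off the fibres through the nonzero entry T[0,1,0] = -2.
The mode-1 fibre T[:,1,0] = [-2, -2] gives a = [1, 1] (primitive direction); the mode-2 fibre T[0,:,0] = [0, -2] gives b = [0, 1]; then c[k] = T[0,1,k] / (a[0]·b[1]) = [-2, -4] / 1 = [-2, -4].
Expanding [1, 1] ⊗ [0, 1] ⊗ [-2, -4] reproduces all 8 entries of T, so T = [1, 1] ⊗ [0, 1] ⊗ [-2, -4] and rank(T) ≤ 1.
These bounds meet, so rank(T) = 1.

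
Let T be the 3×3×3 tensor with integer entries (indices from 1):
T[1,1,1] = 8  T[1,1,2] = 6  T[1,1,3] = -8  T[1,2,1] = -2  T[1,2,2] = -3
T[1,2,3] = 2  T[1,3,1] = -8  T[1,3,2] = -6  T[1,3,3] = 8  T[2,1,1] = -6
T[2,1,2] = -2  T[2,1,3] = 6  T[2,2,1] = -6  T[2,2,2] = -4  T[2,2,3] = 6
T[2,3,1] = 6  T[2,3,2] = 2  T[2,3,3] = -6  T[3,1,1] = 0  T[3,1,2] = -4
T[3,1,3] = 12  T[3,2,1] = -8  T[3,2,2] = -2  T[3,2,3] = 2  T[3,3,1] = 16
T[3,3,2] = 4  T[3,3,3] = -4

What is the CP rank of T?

3

Lower bound: in the mode-3 unfolding of T (rows indexed by k, columns by (i,j)) the 3×3 minor on rows k ∈ {1, 2, 3}, columns (i,j) ∈ {(1,1), (1,2), (3,1)} is det [[8, -2, 0], [6, -3, -4], [-8, 2, 12]] = -144 ≠ 0, so that unfolding has rank ≥ 3 and hence rank(T) ≥ 3 (CP rank is at least every unfolding rank, though it can be larger).
Upper bound: T is a sum of 3 rank-1 terms, T = [0, 0, 1] (x) [2, -1, 2] (x) [4, 0, 2] + [1, -2, -2] (x) [2, 1, -2] (x) [2, 1, -2] + [2, 1, 0] (x) [1, -1, -1] (x) [2, 2, -2] (written with every a and b primitive with positive leading entry and the scale carried by c; CP decompositions are not unique, and this one is verified by expanding entrywise), so rank(T) ≤ 3.
These bounds meet, so rank(T) = 3.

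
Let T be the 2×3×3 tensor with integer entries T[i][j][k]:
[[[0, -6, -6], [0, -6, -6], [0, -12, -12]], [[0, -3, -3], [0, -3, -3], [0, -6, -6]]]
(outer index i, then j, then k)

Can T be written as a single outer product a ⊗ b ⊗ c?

If T = a ⊗ b ⊗ c then every fibre of T is a multiple of the corresponding factor, so read the factors off the fibres through the nonzero entry T[0,0,1] = -6.
The mode-1 fibre T[:,0,1] = [-6, -3] gives a = [2, 1] (primitive direction); the mode-2 fibre T[0,:,1] = [-6, -6, -12] gives b = [1, 1, 2]; then c[k] = T[0,0,k] / (a[0]·b[0]) = [0, -6, -6] / 2 = [0, -3, -3].
Expanding [2, 1] ⊗ [1, 1, 2] ⊗ [0, -3, -3] reproduces all 18 entries of T, so T = [2, 1] ⊗ [1, 1, 2] ⊗ [0, -3, -3] and rank(T) ≤ 1.
Equivalently every frontal slice T[:,:,k] is c[k] times the rank-1 matrix [2, 1] ⊗ [1, 1, 2]. So T has rank 1 (it is nonzero).

Yes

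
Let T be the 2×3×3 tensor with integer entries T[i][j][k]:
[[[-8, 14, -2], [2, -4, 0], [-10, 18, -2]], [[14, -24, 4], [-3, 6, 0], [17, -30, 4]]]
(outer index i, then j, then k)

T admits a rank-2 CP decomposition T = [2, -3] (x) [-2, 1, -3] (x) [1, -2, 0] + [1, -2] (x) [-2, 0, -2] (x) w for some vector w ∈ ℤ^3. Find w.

Subtract the known terms from T to get the rank-1 residual R = [1, -2] (x) [-2, 0, -2] (x) w, so R[i,j,k] = a[i]·b[j]·w[k]. Pick indices with nonzero a[0]·b[0] = (1)·(-2) = -2. Only the fibre through (0,0,·) is needed: R[0,0,:] = T[0,0,:] − Σₗ aₗ[0]bₗ[0]cₗ = [-8, 14, -2] − (2)·(-2)·[1, -2, 0] = [-4, 6, -2]. Then w[k] = R[0,0,k] / -2 for each k, giving w = [-4, 6, -2] / -2 = [2, -3, 1].

w = [2, -3, 1]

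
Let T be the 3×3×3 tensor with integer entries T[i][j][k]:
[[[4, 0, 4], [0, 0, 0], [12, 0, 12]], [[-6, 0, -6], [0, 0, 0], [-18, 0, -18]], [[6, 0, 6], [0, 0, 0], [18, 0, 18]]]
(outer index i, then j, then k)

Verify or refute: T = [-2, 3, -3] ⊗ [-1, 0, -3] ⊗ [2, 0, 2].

Yes

Reconstruct entrywise from the claimed factors. For example, T[1,2,1] = 0 and Σₗ aₗ[1]bₗ[2]cₗ[1] = (3)·(-3)·(0) = 0; checking all 27 entries, every one matches. The claim holds.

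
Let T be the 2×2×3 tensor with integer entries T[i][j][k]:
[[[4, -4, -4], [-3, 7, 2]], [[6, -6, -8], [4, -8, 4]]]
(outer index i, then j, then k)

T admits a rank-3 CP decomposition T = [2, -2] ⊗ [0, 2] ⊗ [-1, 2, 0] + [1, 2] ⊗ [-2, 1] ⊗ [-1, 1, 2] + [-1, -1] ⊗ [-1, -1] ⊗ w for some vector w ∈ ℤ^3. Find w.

w = [2, -2, 0]

Subtract the known terms from T to get the rank-1 residual R = [-1, -1] ⊗ [-1, -1] ⊗ w, so R[i,j,k] = a[i]·b[j]·w[k]. Pick indices with nonzero a[0]·b[0] = (-1)·(-1) = 1. Only the fibre through (0,0,·) is needed: R[0,0,:] = T[0,0,:] − Σₗ aₗ[0]bₗ[0]cₗ = [4, -4, -4] − (2)·(0)·[-1, 2, 0] − (1)·(-2)·[-1, 1, 2] = [2, -2, 0]. Then w[k] = R[0,0,k] / 1 for each k, giving w = [2, -2, 0] / 1 = [2, -2, 0].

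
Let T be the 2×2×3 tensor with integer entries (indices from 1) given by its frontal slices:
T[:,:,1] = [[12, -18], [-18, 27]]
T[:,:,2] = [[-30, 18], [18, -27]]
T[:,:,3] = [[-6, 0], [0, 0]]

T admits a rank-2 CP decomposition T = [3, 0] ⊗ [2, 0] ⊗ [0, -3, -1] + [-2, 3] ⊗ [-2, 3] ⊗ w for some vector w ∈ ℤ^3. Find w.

Subtract the known terms from T to get the rank-1 residual R = [-2, 3] ⊗ [-2, 3] ⊗ w, so R[i,j,k] = a[i]·b[j]·w[k]. Pick indices with nonzero a[1]·b[1] = (-2)·(-2) = 4. Only the fibre through (1,1,·) is needed: R[1,1,:] = T[1,1,:] − Σₗ aₗ[1]bₗ[1]cₗ = [12, -30, -6] − (3)·(2)·[0, -3, -1] = [12, -12, 0]. Then w[k] = R[1,1,k] / 4 for each k, giving w = [12, -12, 0] / 4 = [3, -3, 0].

w = [3, -3, 0]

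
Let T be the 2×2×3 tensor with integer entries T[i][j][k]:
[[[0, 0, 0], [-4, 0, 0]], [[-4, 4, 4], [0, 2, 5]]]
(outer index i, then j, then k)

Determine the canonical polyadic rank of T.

3

Lower bound: the mode-3 unfolding of T (rows indexed by k, columns by (i,j) = (0,0), (0,1), (1,0), (1,1)) is [[0, -4, -4, 0], [0, 0, 4, 2], [0, 0, 4, 5]].
There the 3×3 minor on rows k ∈ {0, 1, 2}, columns (i,j) ∈ {(0,1), (1,0), (1,1)} is det [[-4, -4, 0], [0, 4, 2], [0, 4, 5]] = -48 ≠ 0, so this unfolding has rank ≥ 3; CP rank is at least every unfolding rank, so rank(T) ≥ 3. (This is only a lower bound: in general the CP rank may exceed every unfolding rank, so we still need to exhibit 3 rank-1 terms summing to T.)
Upper bound: T is a sum of 3 rank-1 terms, T = (0, 1) ⊗ (0, 1) ⊗ (2, -2, 1) + (0, 1) ⊗ (1, 1) ⊗ (-4, 4, 4) + (2, -1) ⊗ (0, 1) ⊗ (-2, 0, 0) (written with every a and b primitive with positive leading entry and the scale carried by c; CP decompositions are not unique, and this one is verified by expanding entrywise), so rank(T) ≤ 3.
These bounds meet, so rank(T) = 3.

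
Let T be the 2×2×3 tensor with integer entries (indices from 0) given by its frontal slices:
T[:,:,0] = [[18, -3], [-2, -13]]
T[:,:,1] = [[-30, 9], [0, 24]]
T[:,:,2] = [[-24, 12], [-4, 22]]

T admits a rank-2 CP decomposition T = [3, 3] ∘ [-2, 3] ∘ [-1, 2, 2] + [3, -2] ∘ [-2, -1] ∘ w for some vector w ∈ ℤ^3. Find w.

Subtract the known terms from T to get the rank-1 residual R = [3, -2] ∘ [-2, -1] ∘ w, so R[i,j,k] = a[i]·b[j]·w[k]. Pick indices with nonzero a[0]·b[0] = (3)·(-2) = -6. Only the fibre through (0,0,·) is needed: R[0,0,:] = T[0,0,:] − Σₗ aₗ[0]bₗ[0]cₗ = [18, -30, -24] − (3)·(-2)·[-1, 2, 2] = [12, -18, -12]. Then w[k] = R[0,0,k] / -6 for each k, giving w = [12, -18, -12] / -6 = [-2, 3, 2].

w = [-2, 3, 2]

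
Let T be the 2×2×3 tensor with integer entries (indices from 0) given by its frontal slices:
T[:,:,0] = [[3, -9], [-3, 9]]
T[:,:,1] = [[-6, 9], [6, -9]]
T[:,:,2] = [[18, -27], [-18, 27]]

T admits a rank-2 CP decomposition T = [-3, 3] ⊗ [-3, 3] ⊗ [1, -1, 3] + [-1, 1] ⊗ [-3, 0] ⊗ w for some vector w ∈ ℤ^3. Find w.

w = [-2, 1, -3]

Subtract the known terms from T to get the rank-1 residual R = [-1, 1] ⊗ [-3, 0] ⊗ w, so R[i,j,k] = a[i]·b[j]·w[k]. Pick indices with nonzero a[0]·b[0] = (-1)·(-3) = 3. Only the fibre through (0,0,·) is needed: R[0,0,:] = T[0,0,:] − Σₗ aₗ[0]bₗ[0]cₗ = [3, -6, 18] − (-3)·(-3)·[1, -1, 3] = [-6, 3, -9]. Then w[k] = R[0,0,k] / 3 for each k, giving w = [-6, 3, -9] / 3 = [-2, 1, -3].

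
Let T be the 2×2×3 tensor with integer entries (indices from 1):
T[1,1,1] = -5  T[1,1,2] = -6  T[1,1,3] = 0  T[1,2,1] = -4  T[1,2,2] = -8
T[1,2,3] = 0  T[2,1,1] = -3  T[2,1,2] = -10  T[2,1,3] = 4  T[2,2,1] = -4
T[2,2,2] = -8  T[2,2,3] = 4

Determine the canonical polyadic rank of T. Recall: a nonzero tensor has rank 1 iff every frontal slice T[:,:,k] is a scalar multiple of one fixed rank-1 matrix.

3

Lower bound: the mode-3 unfolding of T (rows indexed by k, columns by (i,j) = (1,1), (1,2), (2,1), (2,2)) is [[-5, -4, -3, -4], [-6, -8, -10, -8], [0, 0, 4, 4]].
There the 3×3 minor on rows k ∈ {1, 2, 3}, columns (i,j) ∈ {(1,1), (1,2), (2,1)} is det [[-5, -4, -3], [-6, -8, -10], [0, 0, 4]] = 64 ≠ 0, so this unfolding has rank ≥ 3; CP rank is at least every unfolding rank, so rank(T) ≥ 3. (Flattening ranks never certify an upper bound on CP rank; for that we must actually write T with 3 rank-1 terms.)
Upper bound: T is a sum of 3 rank-1 terms, T = [0, 1] ⊗ [1, 1] ⊗ [0, 0, 4] + [1, -1] ⊗ [1, 0] ⊗ [-1, 2, 0] + [1, 1] ⊗ [1, 1] ⊗ [-4, -8, 0] (one valid choice — decompositions are not unique — normalised so each a, b is primitive with positive first nonzero entry; check it by expanding all entries), so rank(T) ≤ 3.
These bounds meet, so rank(T) = 3.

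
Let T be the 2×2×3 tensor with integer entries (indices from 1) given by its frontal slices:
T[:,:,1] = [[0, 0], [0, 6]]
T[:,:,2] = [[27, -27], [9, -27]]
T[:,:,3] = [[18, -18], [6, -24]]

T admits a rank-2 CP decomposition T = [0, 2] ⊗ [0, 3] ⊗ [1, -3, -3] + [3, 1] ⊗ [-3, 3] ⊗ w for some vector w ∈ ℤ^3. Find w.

Subtract the known terms from T to get the rank-1 residual R = [3, 1] ⊗ [-3, 3] ⊗ w, so R[i,j,k] = a[i]·b[j]·w[k]. Pick indices with nonzero a[1]·b[1] = (3)·(-3) = -9. Only the fibre through (1,1,·) is needed: R[1,1,:] = T[1,1,:] − Σₗ aₗ[1]bₗ[1]cₗ = [0, 27, 18] − (0)·(0)·[1, -3, -3] = [0, 27, 18]. Then w[k] = R[1,1,k] / -9 for each k, giving w = [0, 27, 18] / -9 = [0, -3, -2].

w = [0, -3, -2]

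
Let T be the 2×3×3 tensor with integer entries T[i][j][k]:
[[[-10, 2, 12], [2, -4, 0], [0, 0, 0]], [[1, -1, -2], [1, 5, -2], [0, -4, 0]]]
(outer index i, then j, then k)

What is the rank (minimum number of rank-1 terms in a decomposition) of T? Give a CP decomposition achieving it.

Lower bound: in the mode-2 unfolding of T (rows indexed by j, columns by (i,k)) the 3×3 minor on rows j ∈ {0, 1, 2}, columns (i,k) ∈ {(0,0), (0,1), (1,1)} is det [[-10, 2, -1], [2, -4, 5], [0, 0, -4]] = -144 ≠ 0, so that unfolding has rank ≥ 3 and hence rank(T) ≥ 3 (CP rank is at least every unfolding rank, though it can be larger).
Upper bound: T is a sum of 3 rank-1 terms, T = [0, 1] ⊗ [1, -2, 2] ⊗ [0, -2, 0] + [1, 0] ⊗ [2, -1, 0] ⊗ [-4, 2, 4] + [2, -1] ⊗ [1, 1, 0] ⊗ [-1, -1, 2] (one valid choice — decompositions are not unique — normalised so each a, b is primitive with positive first nonzero entry; check it by expanding all entries), so rank(T) ≤ 3.
These bounds meet, so rank(T) = 3.

rank(T) = 3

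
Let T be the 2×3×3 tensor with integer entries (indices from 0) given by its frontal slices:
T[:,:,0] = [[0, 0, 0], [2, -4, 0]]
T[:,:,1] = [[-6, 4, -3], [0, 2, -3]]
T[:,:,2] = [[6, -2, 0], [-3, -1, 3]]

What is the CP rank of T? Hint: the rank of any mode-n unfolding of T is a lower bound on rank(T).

Lower bound: the mode-2 unfolding of T (rows indexed by j, columns by (i,k) = (0,0), (0,1), (0,2), (1,0), (1,1), (1,2)) is [[0, -6, 6, 2, 0, -3], [0, 4, -2, -4, 2, -1], [0, -3, 0, 0, -3, 3]].
There the 3×3 minor on rows j ∈ {0, 1, 2}, columns (i,k) ∈ {(0,1), (0,2), (1,0)} is det [[-6, 6, 2], [4, -2, -4], [-3, 0, 0]] = 60 ≠ 0, so this unfolding has rank ≥ 3; CP rank is at least every unfolding rank, so rank(T) ≥ 3. (Unfolding ranks only ever bound the CP rank from below — rank(T) can be strictly larger than all of them — so the matching upper bound has to come from an explicit 3-term decomposition.)
Upper bound: T is a sum of 3 rank-1 terms, T = [0, 1] (x) [1, -2, 0] (x) [2, 0, 0] + [1, -1] (x) [2, 0, -1] (x) [0, -1, 2] + [2, 1] (x) [1, -1, 1] (x) [0, -2, 1] (one valid choice — decompositions are not unique — normalised so each a, b is primitive with positive first nonzero entry; check it by expanding all entries), so rank(T) ≤ 3.
These bounds meet, so rank(T) = 3.
Check entry T[1,0,2] = -3: (1)·(1)·(0) + (-1)·(2)·(2) + (1)·(1)·(1) = -3.

3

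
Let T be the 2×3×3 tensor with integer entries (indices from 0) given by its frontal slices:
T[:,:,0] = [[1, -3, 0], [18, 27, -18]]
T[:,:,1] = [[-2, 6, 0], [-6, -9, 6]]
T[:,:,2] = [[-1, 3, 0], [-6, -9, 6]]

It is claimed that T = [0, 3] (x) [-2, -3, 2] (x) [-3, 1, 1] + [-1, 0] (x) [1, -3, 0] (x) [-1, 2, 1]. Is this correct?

Yes

Reconstruct entrywise from the claimed factors. For example, T[1,2,1] = 6 and Σₗ aₗ[1]bₗ[2]cₗ[1] = (3)·(2)·(1) + (0)·(0)·(2) = 6; checking all 18 entries, every one matches. The claim holds.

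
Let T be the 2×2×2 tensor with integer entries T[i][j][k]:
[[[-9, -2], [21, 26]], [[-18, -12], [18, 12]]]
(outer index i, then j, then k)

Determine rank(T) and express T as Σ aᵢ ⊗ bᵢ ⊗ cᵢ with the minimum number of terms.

Lower bound: the mode-1 unfolding of T (rows indexed by i, columns by (j,k) = (0,0), (0,1), (1,0), (1,1)) is [[-9, -2, 21, 26], [-18, -12, 18, 12]].
There the 2×2 minor on rows i ∈ {0, 1}, columns (j,k) ∈ {(0,0), (0,1)} is det [[-9, -2], [-18, -12]] = 72 ≠ 0, so this unfolding has rank ≥ 2; CP rank is at least every unfolding rank, so rank(T) ≥ 2. (This is only a lower bound: in general the CP rank may exceed every unfolding rank, so we still need to exhibit 2 rank-1 terms summing to T.)
Upper bound — finding two terms. Write S_k = T[:,:,k] for the frontal slices: S₀ = [[-9, 21], [-18, 18]], S₁ = [[-2, 26], [-12, 12]].
If T = a₁ ⊗ b₁ ⊗ c₁ + a₂ ⊗ b₂ ⊗ c₂ then each S_k = c₁[k]·a₁b₁ᵀ + c₂[k]·a₂b₂ᵀ. S₀ and S₁ are linearly independent, so a₁b₁ᵀ and a₂b₂ᵀ must span the same plane of matrices: they are the rank-1 matrices of the form x·S₀ + y·S₁.
det(x·S₀ + y·S₁) is 216·x² + 576·xy + 288·y² = 72·(x + 2·y)(3·x + 2·y), vanishing at (x:y) = (2:-1) and (2:-3).
M₁ = 2·S₀ − S₁ = [[-16, 16], [-24, 24]] = (-8)·[2, 3][1, -1]ᵀ and M₂ = 2·S₀ − 3·S₁ = [[-12, -36], [0, 0]] = (-12)·[1, 0][1, 3]ᵀ, so take a₁ = [2, 3], b₁ = [1, -1], a₂ = [1, 0], b₂ = [1, 3].
Each slice is an integer combination of E₁ = a₁b₁ᵀ and E₂ = a₂b₂ᵀ: S₀ = −6·E₁ + 3·E₂, S₁ = −4·E₁ + 6·E₂; reading off coefficients, c₁ = [-6, -4] and c₂ = [3, 6].
Hence T = [2, 3] ⊗ [1, -1] ⊗ [-6, -4] + [1, 0] ⊗ [1, 3] ⊗ [3, 6], so rank(T) ≤ 2.
These bounds meet, so rank(T) = 2.

rank(T) = 2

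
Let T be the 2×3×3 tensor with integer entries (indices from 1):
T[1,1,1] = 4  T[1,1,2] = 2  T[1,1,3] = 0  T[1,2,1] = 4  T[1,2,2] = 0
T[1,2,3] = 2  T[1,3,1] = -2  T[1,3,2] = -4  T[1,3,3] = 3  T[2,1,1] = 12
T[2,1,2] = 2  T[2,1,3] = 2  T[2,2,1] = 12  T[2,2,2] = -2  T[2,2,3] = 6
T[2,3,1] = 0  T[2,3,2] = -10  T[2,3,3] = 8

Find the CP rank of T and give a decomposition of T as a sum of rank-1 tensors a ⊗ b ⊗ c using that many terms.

Lower bound: the mode-3 unfolding of T (rows indexed by k, columns by (i,j) = (1,1), (1,2), (1,3), (2,1), (2,2), (2,3)) is [[4, 4, -2, 12, 12, 0], [2, 0, -4, 2, -2, -10], [0, 2, 3, 2, 6, 8]].
There the 3×3 minor on rows k ∈ {1, 2, 3}, columns (i,j) ∈ {(1,1), (1,2), (2,1)} is det [[4, 4, 12], [2, 0, 2], [0, 2, 2]] = 16 ≠ 0, so this unfolding has rank ≥ 3; CP rank is at least every unfolding rank, so rank(T) ≥ 3. (Flattening ranks never certify an upper bound on CP rank; for that we must actually write T with 3 rank-1 terms.)
Upper bound: T is a sum of 3 rank-1 terms, T = [0, 1] ⊗ [1, 1, 1] ⊗ [4, -2, 2] + [1, 2] ⊗ [1, 2, 1] ⊗ [0, -2, 2] + [1, 2] ⊗ [2, 2, -1] ⊗ [2, 2, -1] (one valid choice — decompositions are not unique — normalised so each a, b is primitive with positive first nonzero entry; check it by expanding all entries), so rank(T) ≤ 3.
These bounds meet, so rank(T) = 3.
Check entry T[1,2,1] = 4: (0)·(1)·(4) + (1)·(2)·(0) + (1)·(2)·(2) = 4.

rank(T) = 3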